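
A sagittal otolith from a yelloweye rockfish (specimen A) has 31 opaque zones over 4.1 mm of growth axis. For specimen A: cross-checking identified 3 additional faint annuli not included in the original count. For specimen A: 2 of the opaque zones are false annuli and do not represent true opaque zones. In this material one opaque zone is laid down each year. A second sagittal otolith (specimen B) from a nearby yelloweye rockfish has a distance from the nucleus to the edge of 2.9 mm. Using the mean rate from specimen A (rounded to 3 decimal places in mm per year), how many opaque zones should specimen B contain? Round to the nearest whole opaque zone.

Specimen A: adjusted count: 31 − 2 + 3 = 32 opaque zones.
A: Extension rate ≈ 4.1 / 32 = 0.128 mm/year.
Specimen B: 2.9 mm / 0.128 mm per year = 22.66 years ≈ 23 opaque zones.

23 opaque zones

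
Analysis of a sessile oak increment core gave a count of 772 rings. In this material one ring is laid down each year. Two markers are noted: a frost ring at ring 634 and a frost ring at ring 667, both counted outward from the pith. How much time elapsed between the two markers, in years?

667 − 634 = 33 rings lie between the two events.
At one ring per year, 33 years elapsed between them.

33 years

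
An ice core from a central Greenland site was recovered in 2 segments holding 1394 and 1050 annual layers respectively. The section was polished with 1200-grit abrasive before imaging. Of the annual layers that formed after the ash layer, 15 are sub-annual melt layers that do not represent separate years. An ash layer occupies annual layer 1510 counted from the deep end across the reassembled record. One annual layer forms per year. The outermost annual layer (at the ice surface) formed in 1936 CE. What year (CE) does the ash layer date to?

Total annual layers = 1394 + 1050 = 2444.
2444 − 1510 = 934 annual layers lie beyond the ash layer toward the ice surface.
934 − 15 false = 919 true annual layers after the ash layer.
Counting back 919 years from 1936 CE places the ash layer in 1936 − 919 = 1017 CE.

1017 CE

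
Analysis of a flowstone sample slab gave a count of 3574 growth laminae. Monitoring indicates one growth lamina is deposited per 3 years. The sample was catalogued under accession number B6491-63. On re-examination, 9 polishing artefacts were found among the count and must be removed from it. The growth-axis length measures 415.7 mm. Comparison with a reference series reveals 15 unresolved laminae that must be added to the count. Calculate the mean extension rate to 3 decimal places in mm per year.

After corrections the count is 3574 − 9 + 15 = 3580 growth laminae.
At 3 years per growth lamina, 3580 × 3 = 10740 years.
Mean rate = 415.7 mm / 10740 years ≈ 0.039 mm per year.

0.039 mm per year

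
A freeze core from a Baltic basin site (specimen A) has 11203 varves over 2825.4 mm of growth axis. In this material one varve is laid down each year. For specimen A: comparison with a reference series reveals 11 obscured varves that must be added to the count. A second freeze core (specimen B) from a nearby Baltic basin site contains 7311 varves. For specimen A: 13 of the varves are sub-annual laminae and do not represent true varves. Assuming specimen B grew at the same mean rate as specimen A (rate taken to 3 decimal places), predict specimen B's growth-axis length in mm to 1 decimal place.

1842.4 mm

Specimen A: adjusted count: 11203 − 13 + 11 = 11201 varves.
A: Mean rate = 2825.4 mm / 11201 years ≈ 0.252 mm/yr.
For B, 0.252 mm/year × 7311 years = 1842.4 mm.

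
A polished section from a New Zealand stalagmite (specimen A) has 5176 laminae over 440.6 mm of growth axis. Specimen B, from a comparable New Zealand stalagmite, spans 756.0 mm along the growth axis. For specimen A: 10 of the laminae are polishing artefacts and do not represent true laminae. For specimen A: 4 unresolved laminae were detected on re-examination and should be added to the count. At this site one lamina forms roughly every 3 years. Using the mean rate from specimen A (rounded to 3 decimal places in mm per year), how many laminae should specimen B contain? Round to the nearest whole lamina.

9000 laminae

Specimen A: true lamina count = 5176 − 10 + 4 = 5170.
Specimen A: 5170 laminae at 3 years each span 5170 × 3 = 15510 years.
A: 440.6 mm over 15510 years gives 440.6 / 15510 ≈ 0.028 mm/yr.
For B, 756.0 / 0.028 = 27000.00 years; at 3 years per lamina that is 27000.00 / 3 ≈ 9000 laminae.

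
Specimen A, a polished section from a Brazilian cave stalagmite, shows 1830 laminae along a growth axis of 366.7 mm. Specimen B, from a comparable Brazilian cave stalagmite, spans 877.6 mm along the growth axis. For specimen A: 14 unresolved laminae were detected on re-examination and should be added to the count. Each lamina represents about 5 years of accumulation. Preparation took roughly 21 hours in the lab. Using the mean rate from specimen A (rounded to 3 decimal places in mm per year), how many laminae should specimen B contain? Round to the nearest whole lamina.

4388 laminae

Specimen A: adjusted count: 1830 + 14 = 1844 laminae.
Specimen A: at 5 years per lamina, 1844 × 5 = 9220 years.
A: 366.7 mm over 9220 years gives 366.7 / 9220 ≈ 0.040 mm/year.
B spans 877.6 / 0.040 = 21940.00 years; at 5 years per lamina that is 21940.00 / 5 ≈ 4388 laminae.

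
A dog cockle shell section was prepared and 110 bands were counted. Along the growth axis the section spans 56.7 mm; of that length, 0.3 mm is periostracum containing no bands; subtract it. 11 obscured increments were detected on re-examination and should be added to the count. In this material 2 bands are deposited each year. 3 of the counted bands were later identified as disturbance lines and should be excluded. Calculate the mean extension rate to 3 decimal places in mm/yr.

True band count = 110 − 3 + 11 = 118.
Dividing by 2 bands per year: 118 / 2 = 59 years.
Removing the 0.3 mm offcut leaves 56.7 − 0.3 = 56.4 mm.
Extension rate ≈ 56.4 / 59 = 0.956 mm/yr.

0.956 mm/yr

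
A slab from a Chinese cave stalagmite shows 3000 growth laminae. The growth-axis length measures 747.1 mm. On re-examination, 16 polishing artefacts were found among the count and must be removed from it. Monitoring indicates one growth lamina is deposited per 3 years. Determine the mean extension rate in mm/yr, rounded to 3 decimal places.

0.083 mm/yr

Correcting the raw count gives 3000 − 16 = 2984 true growth laminae.
2984 growth laminae at 3 years each span 2984 × 3 = 8952 years.
747.1 mm over 8952 years gives 747.1 / 8952 ≈ 0.083 mm/yr.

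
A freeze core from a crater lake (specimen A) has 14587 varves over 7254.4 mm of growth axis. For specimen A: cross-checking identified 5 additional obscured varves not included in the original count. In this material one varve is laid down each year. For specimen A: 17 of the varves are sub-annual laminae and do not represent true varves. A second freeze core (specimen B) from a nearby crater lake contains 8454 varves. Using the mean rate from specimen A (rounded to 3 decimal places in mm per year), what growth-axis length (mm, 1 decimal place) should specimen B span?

4210.1 mm

Specimen A: after corrections the count is 14587 − 17 + 5 = 14575 varves.
A: Extension rate ≈ 7254.4 / 14575 = 0.498 mm per year.
Length of B = 0.498 × 8454 = 4210.1 mm.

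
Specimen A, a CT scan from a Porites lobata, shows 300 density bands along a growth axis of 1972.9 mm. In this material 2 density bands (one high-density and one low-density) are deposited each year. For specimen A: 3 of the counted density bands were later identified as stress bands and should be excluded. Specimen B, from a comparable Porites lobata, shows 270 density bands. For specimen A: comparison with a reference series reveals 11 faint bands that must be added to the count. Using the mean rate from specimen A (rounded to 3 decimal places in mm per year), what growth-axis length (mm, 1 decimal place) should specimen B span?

1729.5 mm

Specimen A: after corrections the count is 300 − 3 + 11 = 308 density bands.
Specimen A: dividing by 2 density bands per year: 308 / 2 = 154 years.
A: 1972.9 mm over 154 years gives 1972.9 / 154 ≈ 12.811 mm/year.
Specimen B: 270 density bands at 2 per year is 270 / 2 = 135 years. For B, 12.811 mm/year × 135 years = 1729.5 mm.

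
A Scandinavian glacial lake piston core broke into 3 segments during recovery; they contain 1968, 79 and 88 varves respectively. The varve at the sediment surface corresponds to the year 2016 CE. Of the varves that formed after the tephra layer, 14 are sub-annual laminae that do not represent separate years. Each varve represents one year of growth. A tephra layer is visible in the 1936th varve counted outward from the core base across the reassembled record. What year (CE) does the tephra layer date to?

Total varves = 1968 + 79 + 88 = 2135.
2135 − 1936 = 199 varves lie beyond the tephra layer toward the sediment surface.
Removing the 14 false varves leaves 199 − 14 = 185 true varves beyond the tephra layer.
Counting back 185 years from 2016 CE places the tephra layer in 2016 − 185 = 1831 CE.

1831 CE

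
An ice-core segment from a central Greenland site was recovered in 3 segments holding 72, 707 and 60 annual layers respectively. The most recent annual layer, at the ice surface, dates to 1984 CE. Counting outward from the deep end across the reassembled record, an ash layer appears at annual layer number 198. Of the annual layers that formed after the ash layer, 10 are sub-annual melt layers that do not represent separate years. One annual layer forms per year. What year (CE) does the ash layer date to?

1353 CE

Total annual layers = 72 + 707 + 60 = 839.
The ash layer sits at annual layer 198 from the deep end, so 839 − 198 = 641 annual layers formed after it.
Excluding 10 false annual layers: 641 − 10 = 631.
Counting back 631 years from 1984 CE places the ash layer in 1984 − 631 = 1353 CE.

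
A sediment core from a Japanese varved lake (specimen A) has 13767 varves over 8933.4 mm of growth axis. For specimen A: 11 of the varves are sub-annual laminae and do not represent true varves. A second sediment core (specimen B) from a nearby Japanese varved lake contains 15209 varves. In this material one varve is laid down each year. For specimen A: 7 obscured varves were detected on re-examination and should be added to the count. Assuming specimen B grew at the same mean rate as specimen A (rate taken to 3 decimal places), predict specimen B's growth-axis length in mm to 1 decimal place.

Specimen A: adjusted count: 13767 − 11 + 7 = 13763 varves.
A: 8933.4 mm over 13763 years gives 8933.4 / 13763 ≈ 0.649 mm/yr.
For B, 0.649 mm/year × 15209 years = 9870.6 mm.

9870.6 mm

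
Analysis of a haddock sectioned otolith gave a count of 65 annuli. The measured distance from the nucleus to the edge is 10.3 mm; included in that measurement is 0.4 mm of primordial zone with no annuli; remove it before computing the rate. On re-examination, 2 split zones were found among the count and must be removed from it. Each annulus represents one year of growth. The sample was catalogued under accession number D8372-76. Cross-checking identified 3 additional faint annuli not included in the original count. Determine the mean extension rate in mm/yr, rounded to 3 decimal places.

True annulus count = 65 − 2 + 3 = 66.
Removing the 0.4 mm offcut leaves 10.3 − 0.4 = 9.9 mm.
Mean rate = 9.9 mm / 66 years ≈ 0.150 mm/yr.

0.150 mm/yr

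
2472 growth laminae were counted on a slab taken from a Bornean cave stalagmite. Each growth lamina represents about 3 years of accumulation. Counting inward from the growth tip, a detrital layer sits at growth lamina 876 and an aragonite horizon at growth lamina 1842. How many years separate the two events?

2898 years

1842 − 876 = 966 growth laminae lie between the two events.
966 growth laminae at 3 years each span 966 × 3 = 2898 years.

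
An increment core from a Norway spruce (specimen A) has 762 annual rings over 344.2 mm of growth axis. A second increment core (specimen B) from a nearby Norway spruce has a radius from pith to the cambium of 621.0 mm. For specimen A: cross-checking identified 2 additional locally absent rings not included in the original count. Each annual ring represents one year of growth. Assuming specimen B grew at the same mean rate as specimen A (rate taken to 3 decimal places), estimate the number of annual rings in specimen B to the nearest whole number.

1377 annual rings

Specimen A: after corrections the count is 762 + 2 = 764 annual rings.
A: 344.2 mm over 764 years gives 344.2 / 764 ≈ 0.451 mm/year.
Specimen B: 621.0 mm / 0.451 mm per year = 1376.94 years ≈ 1377 annual rings.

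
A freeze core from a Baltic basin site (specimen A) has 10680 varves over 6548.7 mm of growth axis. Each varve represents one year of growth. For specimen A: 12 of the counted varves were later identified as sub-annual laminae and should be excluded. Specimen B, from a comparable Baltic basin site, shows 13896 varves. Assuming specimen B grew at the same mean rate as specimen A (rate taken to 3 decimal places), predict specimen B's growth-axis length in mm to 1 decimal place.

8532.1 mm

Specimen A: after corrections the count is 10680 − 12 = 10668 varves.
A: Mean rate = 6548.7 mm / 10668 years ≈ 0.614 mm per year.
For B, 0.614 mm/year × 13896 years = 8532.1 mm.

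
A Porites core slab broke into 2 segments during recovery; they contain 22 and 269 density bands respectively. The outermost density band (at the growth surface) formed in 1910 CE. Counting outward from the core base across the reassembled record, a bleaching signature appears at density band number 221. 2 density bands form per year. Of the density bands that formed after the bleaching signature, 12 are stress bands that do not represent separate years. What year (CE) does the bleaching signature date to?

1881 CE

Total density bands = 22 + 269 = 291.
The bleaching signature sits at density band 221 from the core base, so 291 − 221 = 70 density bands formed after it.
Excluding 12 false density bands: 70 − 12 = 58.
With 2 density bands per year, 58 / 2 = 29 years.
1910 − 29 = 1881 CE.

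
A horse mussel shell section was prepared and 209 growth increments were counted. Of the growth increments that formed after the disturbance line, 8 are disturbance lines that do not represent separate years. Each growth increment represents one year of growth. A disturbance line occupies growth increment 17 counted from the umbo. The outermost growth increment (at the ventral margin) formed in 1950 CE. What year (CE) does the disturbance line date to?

1766 CE

209 − 17 = 192 growth increments lie beyond the disturbance line toward the ventral margin.
192 − 8 false = 184 true growth increments after the disturbance line.
The growth increment at the ventral margin is 1950 CE, so the disturbance line dates to 1950 − 184 = 1766 CE.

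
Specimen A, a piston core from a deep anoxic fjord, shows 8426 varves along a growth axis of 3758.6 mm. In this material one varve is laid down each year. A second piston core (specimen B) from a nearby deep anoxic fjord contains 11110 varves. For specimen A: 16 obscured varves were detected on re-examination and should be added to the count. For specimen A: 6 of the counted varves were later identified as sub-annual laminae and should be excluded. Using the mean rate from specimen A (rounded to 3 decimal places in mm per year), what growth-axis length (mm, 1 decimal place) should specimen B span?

Specimen A: true varve count = 8426 − 6 + 16 = 8436.
A: Mean rate = 3758.6 mm / 8436 years ≈ 0.446 mm per year.
For B, 0.446 mm/year × 11110 years = 4955.1 mm.

4955.1 mm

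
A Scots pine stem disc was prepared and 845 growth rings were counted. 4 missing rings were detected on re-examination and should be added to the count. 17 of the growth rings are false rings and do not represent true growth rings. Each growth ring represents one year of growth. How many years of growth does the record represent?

After corrections the count is 845 − 17 + 4 = 832 growth rings.
At one growth ring per year, that is 832 years.

832 years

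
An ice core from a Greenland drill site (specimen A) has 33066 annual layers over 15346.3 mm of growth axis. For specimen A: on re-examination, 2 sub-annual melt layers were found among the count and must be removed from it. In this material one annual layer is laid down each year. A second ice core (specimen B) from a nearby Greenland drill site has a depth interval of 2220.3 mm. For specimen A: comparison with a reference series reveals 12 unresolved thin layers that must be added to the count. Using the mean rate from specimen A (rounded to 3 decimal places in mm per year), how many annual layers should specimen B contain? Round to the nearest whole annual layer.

Specimen A: true annual layer count = 33066 − 2 + 12 = 33076.
A: Extension rate ≈ 15346.3 / 33076 = 0.464 mm/yr.
For B, 2220.3 / 0.464 = 4785.13 years ≈ 4785 annual layers.

4785 annual layers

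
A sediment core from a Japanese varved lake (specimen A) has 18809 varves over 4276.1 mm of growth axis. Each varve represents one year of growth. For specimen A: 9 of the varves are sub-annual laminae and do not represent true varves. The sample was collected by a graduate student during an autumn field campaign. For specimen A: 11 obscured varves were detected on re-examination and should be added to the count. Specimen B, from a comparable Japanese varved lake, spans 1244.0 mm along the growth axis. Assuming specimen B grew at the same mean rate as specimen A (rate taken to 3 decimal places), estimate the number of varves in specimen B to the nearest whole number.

Specimen A: after corrections the count is 18809 − 9 + 11 = 18811 varves.
A: Mean rate = 4276.1 mm / 18811 years ≈ 0.227 mm/year.
B spans 1244.0 / 0.227 = 5480.18 years ≈ 5480 varves.

5480 varves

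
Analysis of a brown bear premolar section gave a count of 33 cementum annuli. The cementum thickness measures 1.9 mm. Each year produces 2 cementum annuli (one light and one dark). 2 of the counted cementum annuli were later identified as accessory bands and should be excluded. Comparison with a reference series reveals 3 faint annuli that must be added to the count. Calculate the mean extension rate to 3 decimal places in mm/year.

0.112 mm/year

True cementum annulus count = 33 − 2 + 3 = 34.
Dividing by 2 cementum annuli per year: 34 / 2 = 17 years.
Mean rate = 1.9 mm / 17 years ≈ 0.112 mm/year.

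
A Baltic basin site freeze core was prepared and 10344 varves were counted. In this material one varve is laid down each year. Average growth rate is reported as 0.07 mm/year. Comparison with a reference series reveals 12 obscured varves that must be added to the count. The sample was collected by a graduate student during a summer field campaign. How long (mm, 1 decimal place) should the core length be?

True varve count = 10344 + 12 = 10356.
Length ≈ 0.07 × 10356 = 724.9 mm.

724.9 mm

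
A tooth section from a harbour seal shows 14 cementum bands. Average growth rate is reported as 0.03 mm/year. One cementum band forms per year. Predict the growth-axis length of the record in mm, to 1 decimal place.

0.4 mm

The record spans 14 years at 0.03 mm per year.
14 years at 0.03 mm/year gives 0.03 × 14 = 0.4 mm.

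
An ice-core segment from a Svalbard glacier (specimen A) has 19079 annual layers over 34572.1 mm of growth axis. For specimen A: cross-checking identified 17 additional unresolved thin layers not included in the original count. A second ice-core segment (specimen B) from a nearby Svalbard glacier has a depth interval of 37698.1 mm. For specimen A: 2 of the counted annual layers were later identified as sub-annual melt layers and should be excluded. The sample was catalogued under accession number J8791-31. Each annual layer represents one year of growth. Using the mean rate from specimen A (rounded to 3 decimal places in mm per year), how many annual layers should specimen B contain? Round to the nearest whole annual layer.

Specimen A: correcting the raw count gives 19079 − 2 + 17 = 19094 true annual layers.
A: Mean rate = 34572.1 mm / 19094 years ≈ 1.811 mm per year.
Specimen B: 37698.1 mm / 1.811 mm per year = 20816.18 years ≈ 20816 annual layers.

20816 annual layers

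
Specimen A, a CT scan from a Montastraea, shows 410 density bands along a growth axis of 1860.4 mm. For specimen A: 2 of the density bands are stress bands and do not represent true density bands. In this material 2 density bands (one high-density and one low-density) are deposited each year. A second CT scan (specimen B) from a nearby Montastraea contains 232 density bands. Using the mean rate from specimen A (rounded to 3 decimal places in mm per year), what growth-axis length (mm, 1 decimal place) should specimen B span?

Specimen A: true density band count = 410 − 2 = 408.
Specimen A: 408 density bands at 2 per year is 408 / 2 = 204 years.
A: Extension rate ≈ 1860.4 / 204 = 9.120 mm/yr.
Specimen B: 232 density bands at 2 per year is 232 / 2 = 116 years. For B, 9.120 mm/year × 116 years = 1057.9 mm.

1057.9 mm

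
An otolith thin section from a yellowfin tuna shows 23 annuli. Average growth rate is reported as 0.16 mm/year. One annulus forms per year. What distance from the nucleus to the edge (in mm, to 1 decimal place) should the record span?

3.7 mm

23 years of growth are recorded.
Predicted length = 0.16 mm/year × 23 years = 3.7 mm.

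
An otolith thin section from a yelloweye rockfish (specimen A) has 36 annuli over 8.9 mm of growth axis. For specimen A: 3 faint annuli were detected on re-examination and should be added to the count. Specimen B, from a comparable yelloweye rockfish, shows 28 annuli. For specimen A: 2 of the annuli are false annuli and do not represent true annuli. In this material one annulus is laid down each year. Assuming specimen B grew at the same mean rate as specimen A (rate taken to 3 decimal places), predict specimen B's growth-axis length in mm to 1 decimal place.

6.7 mm

Specimen A: correcting the raw count gives 36 − 2 + 3 = 37 true annuli.
A: Extension rate ≈ 8.9 / 37 = 0.241 mm/year.
B's length ≈ 0.241 × 28 = 6.7 mm.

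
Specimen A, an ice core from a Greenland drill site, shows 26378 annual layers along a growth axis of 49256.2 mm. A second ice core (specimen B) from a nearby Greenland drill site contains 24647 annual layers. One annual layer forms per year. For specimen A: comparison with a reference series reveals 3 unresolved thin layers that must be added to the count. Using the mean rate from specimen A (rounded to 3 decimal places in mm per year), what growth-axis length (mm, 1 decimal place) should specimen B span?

46015.9 mm

Specimen A: adjusted count: 26378 + 3 = 26381 annual layers.
A: Extension rate ≈ 49256.2 / 26381 = 1.867 mm/year.
Length of B = 1.867 × 24647 = 46015.9 mm.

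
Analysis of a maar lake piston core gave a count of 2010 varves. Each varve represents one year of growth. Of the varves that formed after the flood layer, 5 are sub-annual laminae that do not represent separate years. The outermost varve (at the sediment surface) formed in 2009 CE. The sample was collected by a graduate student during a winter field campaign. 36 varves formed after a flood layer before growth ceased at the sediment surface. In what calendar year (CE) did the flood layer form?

1978 CE

36 varves post-date the flood layer.
36 − 5 false = 31 true varves after the flood layer.
The varve at the sediment surface is 2009 CE, so the flood layer dates to 2009 − 31 = 1978 CE.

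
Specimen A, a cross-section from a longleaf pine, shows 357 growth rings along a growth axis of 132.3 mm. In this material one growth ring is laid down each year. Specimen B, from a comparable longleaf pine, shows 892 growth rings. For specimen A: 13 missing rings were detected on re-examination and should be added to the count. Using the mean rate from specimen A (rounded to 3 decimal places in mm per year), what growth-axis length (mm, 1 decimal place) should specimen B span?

319.3 mm

Specimen A: after corrections the count is 357 + 13 = 370 growth rings.
A: Mean rate = 132.3 mm / 370 years ≈ 0.358 mm/year.
For B, 0.358 mm/year × 892 years = 319.3 mm.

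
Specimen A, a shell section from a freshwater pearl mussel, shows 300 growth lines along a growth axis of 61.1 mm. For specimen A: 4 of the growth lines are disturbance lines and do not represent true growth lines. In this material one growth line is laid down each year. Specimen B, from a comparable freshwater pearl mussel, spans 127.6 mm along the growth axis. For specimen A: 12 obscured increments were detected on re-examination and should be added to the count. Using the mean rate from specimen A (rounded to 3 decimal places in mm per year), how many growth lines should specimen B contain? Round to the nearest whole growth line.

644 growth lines

Specimen A: after corrections the count is 300 − 4 + 12 = 308 growth lines.
A: Mean rate = 61.1 mm / 308 years ≈ 0.198 mm per year.
Specimen B: 127.6 mm / 0.198 mm per year = 644.44 years ≈ 644 growth lines.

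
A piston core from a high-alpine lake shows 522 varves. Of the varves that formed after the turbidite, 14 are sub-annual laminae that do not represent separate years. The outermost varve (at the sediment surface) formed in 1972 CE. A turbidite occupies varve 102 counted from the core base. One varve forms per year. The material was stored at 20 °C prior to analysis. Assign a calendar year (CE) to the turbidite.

1566 CE

522 − 102 = 420 varves lie beyond the turbidite toward the sediment surface.
420 − 14 false = 406 true varves after the turbidite.
The varve at the sediment surface is 1972 CE, so the turbidite dates to 1972 − 406 = 1566 CE.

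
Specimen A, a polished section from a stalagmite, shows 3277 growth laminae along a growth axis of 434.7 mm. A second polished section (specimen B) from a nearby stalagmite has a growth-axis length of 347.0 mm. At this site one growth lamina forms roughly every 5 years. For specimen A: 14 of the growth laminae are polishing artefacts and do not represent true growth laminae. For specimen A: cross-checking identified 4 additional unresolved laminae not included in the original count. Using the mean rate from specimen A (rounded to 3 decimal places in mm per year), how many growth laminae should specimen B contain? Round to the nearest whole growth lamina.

Specimen A: adjusted count: 3277 − 14 + 4 = 3267 growth laminae.
Specimen A: 3267 growth laminae at 5 years each span 3267 × 5 = 16335 years.
A: 434.7 mm over 16335 years gives 434.7 / 16335 ≈ 0.027 mm/year.
Specimen B: 347.0 mm / 0.027 mm per year = 12851.85 years; at 5 years per growth lamina that is 12851.85 / 5 ≈ 2570 growth laminae.

2570 growth laminae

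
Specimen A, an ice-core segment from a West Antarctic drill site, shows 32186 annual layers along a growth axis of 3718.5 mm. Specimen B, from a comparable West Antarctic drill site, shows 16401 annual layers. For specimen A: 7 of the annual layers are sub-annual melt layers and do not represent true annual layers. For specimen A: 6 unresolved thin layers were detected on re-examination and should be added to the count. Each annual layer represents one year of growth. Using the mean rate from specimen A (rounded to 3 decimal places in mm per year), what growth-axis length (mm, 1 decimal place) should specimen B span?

1902.5 mm

Specimen A: after corrections the count is 32186 − 7 + 6 = 32185 annual layers.
A: Extension rate ≈ 3718.5 / 32185 = 0.116 mm/year.
B's length ≈ 0.116 × 16401 = 1902.5 mm.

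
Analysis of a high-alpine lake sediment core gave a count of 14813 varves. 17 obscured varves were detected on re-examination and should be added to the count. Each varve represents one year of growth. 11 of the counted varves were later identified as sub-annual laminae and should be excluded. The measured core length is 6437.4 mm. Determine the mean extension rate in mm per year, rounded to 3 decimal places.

0.434 mm per year

After corrections the count is 14813 − 11 + 17 = 14819 varves.
Mean rate = 6437.4 mm / 14819 years ≈ 0.434 mm per year.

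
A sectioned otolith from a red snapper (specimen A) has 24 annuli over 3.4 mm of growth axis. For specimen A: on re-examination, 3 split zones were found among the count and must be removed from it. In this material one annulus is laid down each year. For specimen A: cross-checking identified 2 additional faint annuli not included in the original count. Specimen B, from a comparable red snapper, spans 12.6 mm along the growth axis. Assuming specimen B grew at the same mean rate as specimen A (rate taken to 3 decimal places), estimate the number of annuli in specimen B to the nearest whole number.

85 annuli

Specimen A: adjusted count: 24 − 3 + 2 = 23 annuli.
A: Extension rate ≈ 3.4 / 23 = 0.148 mm per year.
For B, 12.6 / 0.148 = 85.14 years ≈ 85 annuli.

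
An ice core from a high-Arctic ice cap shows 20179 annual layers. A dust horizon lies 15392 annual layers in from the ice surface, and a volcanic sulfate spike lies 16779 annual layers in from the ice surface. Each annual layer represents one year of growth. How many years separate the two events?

The two markers are separated by 16779 − 15392 = 1387 annual layers.
At one annual layer per year, 1387 years elapsed between them.

1387 years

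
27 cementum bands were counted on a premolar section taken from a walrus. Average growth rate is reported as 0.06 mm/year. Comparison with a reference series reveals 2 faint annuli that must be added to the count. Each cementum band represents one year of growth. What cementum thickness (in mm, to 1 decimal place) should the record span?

1.7 mm

After corrections the count is 27 + 2 = 29 cementum bands.
Predicted length = 0.06 mm/year × 29 years = 1.7 mm.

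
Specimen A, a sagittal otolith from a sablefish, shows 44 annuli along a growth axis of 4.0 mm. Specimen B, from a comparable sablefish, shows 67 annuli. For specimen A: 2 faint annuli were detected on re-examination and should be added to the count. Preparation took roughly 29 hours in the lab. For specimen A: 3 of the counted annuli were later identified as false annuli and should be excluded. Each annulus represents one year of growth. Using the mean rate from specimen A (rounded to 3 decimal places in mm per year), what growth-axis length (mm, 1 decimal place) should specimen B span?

Specimen A: correcting the raw count gives 44 − 3 + 2 = 43 true annuli.
A: Mean rate = 4.0 mm / 43 years ≈ 0.093 mm per year.
Length of B = 0.093 × 67 = 6.2 mm.

6.2 mm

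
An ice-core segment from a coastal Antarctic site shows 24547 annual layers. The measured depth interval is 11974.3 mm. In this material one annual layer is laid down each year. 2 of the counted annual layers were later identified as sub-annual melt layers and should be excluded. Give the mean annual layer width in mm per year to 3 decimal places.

0.488 mm per year

Correcting the raw count gives 24547 − 2 = 24545 true annual layers.
Extension rate ≈ 11974.3 / 24545 = 0.488 mm per year.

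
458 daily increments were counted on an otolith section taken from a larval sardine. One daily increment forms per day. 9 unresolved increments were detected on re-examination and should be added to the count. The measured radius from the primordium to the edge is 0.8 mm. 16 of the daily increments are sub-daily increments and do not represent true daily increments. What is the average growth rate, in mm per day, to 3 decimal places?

After corrections the count is 458 − 16 + 9 = 451 daily increments.
Mean rate = 0.8 mm / 451 days ≈ 0.002 mm per day.

0.002 mm per day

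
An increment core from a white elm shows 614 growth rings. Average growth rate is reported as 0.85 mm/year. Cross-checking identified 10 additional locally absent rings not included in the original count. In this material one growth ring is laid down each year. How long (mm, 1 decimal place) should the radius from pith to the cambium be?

530.4 mm

Correcting the raw count gives 614 + 10 = 624 true growth rings.
Predicted length = 0.85 mm/year × 624 years = 530.4 mm.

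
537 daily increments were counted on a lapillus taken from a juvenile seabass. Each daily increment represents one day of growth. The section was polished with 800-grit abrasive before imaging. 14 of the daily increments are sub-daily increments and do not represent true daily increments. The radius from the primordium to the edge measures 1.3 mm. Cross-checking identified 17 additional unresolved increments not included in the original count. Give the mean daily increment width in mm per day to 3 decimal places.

After corrections the count is 537 − 14 + 17 = 540 daily increments.
Extension rate ≈ 1.3 / 540 = 0.002 mm per day.

0.002 mm per day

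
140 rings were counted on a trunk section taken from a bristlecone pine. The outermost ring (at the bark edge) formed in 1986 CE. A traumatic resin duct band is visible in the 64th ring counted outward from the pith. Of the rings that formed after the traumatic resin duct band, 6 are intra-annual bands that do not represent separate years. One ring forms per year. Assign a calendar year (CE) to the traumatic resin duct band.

140 − 64 = 76 rings lie beyond the traumatic resin duct band toward the bark edge.
Removing the 6 false rings leaves 76 − 6 = 70 true rings beyond the traumatic resin duct band.
1986 − 70 = 1916 CE.

1916 CE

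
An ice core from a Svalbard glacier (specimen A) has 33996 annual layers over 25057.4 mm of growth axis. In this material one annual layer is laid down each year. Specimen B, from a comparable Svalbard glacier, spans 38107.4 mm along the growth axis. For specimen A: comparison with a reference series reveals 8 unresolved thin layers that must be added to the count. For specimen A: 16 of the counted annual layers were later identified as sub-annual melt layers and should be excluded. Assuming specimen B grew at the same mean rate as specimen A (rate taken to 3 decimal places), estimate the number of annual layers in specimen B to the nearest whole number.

Specimen A: correcting the raw count gives 33996 − 16 + 8 = 33988 true annual layers.
A: Mean rate = 25057.4 mm / 33988 years ≈ 0.737 mm/year.
B spans 38107.4 / 0.737 = 51706.11 years ≈ 51706 annual layers.

51706 annual layers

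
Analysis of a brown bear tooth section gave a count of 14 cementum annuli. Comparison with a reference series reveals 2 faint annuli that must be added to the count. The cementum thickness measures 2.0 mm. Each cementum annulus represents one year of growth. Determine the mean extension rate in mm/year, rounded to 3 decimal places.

Adjusted count: 14 + 2 = 16 cementum annuli.
Extension rate ≈ 2.0 / 16 = 0.125 mm/year.

0.125 mm/year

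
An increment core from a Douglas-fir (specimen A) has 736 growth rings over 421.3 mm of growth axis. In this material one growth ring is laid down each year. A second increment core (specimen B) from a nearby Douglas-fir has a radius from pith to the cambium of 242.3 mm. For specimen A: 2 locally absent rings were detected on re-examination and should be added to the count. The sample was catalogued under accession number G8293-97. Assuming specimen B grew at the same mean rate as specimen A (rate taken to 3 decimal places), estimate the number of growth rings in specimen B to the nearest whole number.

424 growth rings

Specimen A: adjusted count: 736 + 2 = 738 growth rings.
A: 421.3 mm over 738 years gives 421.3 / 738 ≈ 0.571 mm/yr.
For B, 242.3 / 0.571 = 424.34 years ≈ 424 growth rings.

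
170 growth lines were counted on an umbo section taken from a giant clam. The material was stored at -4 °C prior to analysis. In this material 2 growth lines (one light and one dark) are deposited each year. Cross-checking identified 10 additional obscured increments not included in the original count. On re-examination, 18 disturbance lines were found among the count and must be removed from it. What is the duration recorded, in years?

81 yr

Correcting the raw count gives 170 − 18 + 10 = 162 true growth lines.
With 2 growth lines per year, 162 / 2 = 81 years.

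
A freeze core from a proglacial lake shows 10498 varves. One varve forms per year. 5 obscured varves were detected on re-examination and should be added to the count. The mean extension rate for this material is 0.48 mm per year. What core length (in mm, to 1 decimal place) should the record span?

5041.4 mm

True varve count = 10498 + 5 = 10503.
Length ≈ 0.48 × 10503 = 5041.4 mm.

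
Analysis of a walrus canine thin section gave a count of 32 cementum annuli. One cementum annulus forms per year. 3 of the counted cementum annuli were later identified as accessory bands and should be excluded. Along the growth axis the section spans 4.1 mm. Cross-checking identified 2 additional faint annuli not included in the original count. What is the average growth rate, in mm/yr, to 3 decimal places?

0.132 mm/yr

True cementum annulus count = 32 − 3 + 2 = 31.
Extension rate ≈ 4.1 / 31 = 0.132 mm/yr.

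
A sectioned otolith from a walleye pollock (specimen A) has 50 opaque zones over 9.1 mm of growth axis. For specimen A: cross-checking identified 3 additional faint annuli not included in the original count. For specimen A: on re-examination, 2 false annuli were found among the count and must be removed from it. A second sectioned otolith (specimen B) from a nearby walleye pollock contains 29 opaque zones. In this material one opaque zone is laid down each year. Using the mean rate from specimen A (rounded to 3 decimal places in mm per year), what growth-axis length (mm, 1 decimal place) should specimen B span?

5.2 mm

Specimen A: correcting the raw count gives 50 − 2 + 3 = 51 true opaque zones.
A: 9.1 mm over 51 years gives 9.1 / 51 ≈ 0.178 mm/yr.
Length of B = 0.178 × 29 = 5.2 mm.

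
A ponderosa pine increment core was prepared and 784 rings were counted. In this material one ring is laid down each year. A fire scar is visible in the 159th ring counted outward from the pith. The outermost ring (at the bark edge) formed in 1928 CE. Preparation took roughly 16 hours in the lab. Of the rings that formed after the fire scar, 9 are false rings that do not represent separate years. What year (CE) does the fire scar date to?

784 − 159 = 625 rings lie beyond the fire scar toward the bark edge.
Excluding 9 false rings: 625 − 9 = 616.
Counting back 616 years from 1928 CE places the fire scar in 1928 − 616 = 1312 CE.

1312 CE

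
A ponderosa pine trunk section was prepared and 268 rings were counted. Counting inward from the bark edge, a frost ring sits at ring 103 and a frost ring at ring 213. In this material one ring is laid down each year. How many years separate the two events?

213 − 103 = 110 rings lie between the two events.
One ring per year makes the interval 110 years.

110 yr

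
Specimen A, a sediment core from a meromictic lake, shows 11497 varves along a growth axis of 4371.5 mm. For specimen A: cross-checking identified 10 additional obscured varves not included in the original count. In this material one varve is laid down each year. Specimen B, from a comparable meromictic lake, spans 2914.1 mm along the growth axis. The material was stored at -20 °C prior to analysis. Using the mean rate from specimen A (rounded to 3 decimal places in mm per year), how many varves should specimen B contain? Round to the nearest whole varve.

7669 varves

Specimen A: true varve count = 11497 + 10 = 11507.
A: Extension rate ≈ 4371.5 / 11507 = 0.380 mm/yr.
Specimen B: 2914.1 mm / 0.380 mm per year = 7668.68 years ≈ 7669 varves.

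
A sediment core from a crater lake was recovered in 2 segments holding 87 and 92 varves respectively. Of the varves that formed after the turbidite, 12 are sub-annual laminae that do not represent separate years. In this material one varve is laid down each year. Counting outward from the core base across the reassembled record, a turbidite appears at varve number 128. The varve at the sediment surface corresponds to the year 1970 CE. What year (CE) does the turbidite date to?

1931 CE

Total varves = 87 + 92 = 179.
The turbidite sits at varve 128 from the core base, so 179 − 128 = 51 varves formed after it.
51 − 12 false = 39 true varves after the turbidite.
1970 − 39 = 1931 CE.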